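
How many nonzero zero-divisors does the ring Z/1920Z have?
Z/1920Z has 1407 nonzero zero-divisors

In Z/1920Z each nonzero element is either a unit (gcd with 1920 is 1) or a zero-divisor (gcd > 1). The number of units is φ(1920): factorise 1920 = 2^7 · 3 · 5, so φ(1920) = (2^7 − 2^6) · (3 − 1) · (5 − 1) = 64 · 2 · 4 = 512. The nonzero elements number 1920 − 1 = 1919. Hence the nonzero zero-divisors number 1919 − 512 = 1407.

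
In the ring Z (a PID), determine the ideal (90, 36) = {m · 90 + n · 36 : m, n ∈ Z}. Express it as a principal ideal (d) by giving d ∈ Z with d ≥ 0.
In the PID Z, (a, b) is generated by gcd(a, b). Compute gcd(90, 36) with the extended Euclidean algorithm, tracking rows (r, s, t) with s·90 + t·36 = r:
  row A: (90, 1, 0)   [1·90 + 0·36 = 90]
  row B: (36, 0, 1)   [0·90 + 1·36 = 36]
  90 = 2·36 + 18   → row C = row A − 2·row B = (18, 1, −2)   [check: 1·90 − 2·36 = 18]
  36 = 2·18 + 0   → remainder 0, stop. gcd = 18 (last nonzero row C).
So gcd(90, 36) = 18, with Bézout identity 1·90 − 2·36 = 18. Containment (⊇): the Bézout identity exhibits 18 as an element of (90, 36), giving (18) ⊆ (90, 36). Containment (⊆): since 18 | 90 and 18 | 36 (90 = 18·5, 36 = 18·2), every Z-linear combination of 90 and 36 is divisible by 18, so (90, 36) ⊆ (18). Therefore (90, 36) = (18), d = 18.

Final answer: (90, 36) = (18); d = 18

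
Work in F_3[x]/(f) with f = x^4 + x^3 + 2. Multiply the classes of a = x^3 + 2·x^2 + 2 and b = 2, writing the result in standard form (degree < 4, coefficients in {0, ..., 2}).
a · b ≡ 2·x^3 + x^2 + 1 (mod f(x))

Multiply as integer polynomials: a · b = 2·x^3 + 4·x^2 + 4. Reducing coefficients mod 3: a · b ≡ 2·x^3 + x^2 + 1. This already has degree < 4, so no reduction by f is needed. Hence a · b ≡ 2·x^3 + x^2 + 1 in F_3[x]/(f).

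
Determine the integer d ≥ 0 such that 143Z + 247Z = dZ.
In the PID Z, (a, b) is generated by gcd(a, b). Compute gcd(247, 143) with the extended Euclidean algorithm, tracking rows (r, s, t) with s·247 + t·143 = r:
  row A: (247, 1, 0)   [1·247 + 0·143 = 247]
  row B: (143, 0, 1)   [0·247 + 1·143 = 143]
  247 = 1·143 + 104   → row C = row A − 1·row B = (104, 1, −1)   [check: 1·247 − 1·143 = 104]
  143 = 1·104 + 39   → row D = row B − 1·row C = (39, −1, 2)   [check: −1·247 + 2·143 = 39]
  104 = 2·39 + 26   → row E = row C − 2·row D = (26, 3, −5)   [check: 3·247 − 5·143 = 26]
  39 = 1·26 + 13   → row F = row D − 1·row E = (13, −4, 7)   [check: −4·247 + 7·143 = 13]
  26 = 2·13 + 0   → remainder 0, stop. gcd = 13 (last nonzero row F).
So gcd(143, 247) = 13, with Bézout identity −4·247 + 7·143 = 13. Containment (⊇): the Bézout identity exhibits 13 as an element of (143, 247), giving (13) ⊆ (143, 247). Containment (⊆): since 13 | 143 and 13 | 247 (143 = 13·11, 247 = 13·19), every Z-linear combination of 143 and 247 is divisible by 13, so (143, 247) ⊆ (13). Therefore (143, 247) = (13), d = 13.

Final answer: (143, 247) = (13); d = 13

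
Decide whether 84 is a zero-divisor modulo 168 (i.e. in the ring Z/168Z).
YES

gcd(84, 168) = 84 > 1, so 84 is not a unit in Z/168Z. In Z/nZ every nonzero non-unit is a zero-divisor: explicitly, take b = 168/gcd = 2 ≠ 0 (mod 168); then 84·2 = 168 = 1·168, i.e. 84·2 ≡ 0 (mod 168). So 84 is a zero-divisor.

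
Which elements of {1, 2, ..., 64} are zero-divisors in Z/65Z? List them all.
nonzero zero-divisors of Z/65Z = {5, 10, 13, 15, 20, 25, 26, 30, 35, 39, 40, 45, 50, 52, 55, 60}

An element a ∈ Z/65Z (with a ≠ 0) is a zero-divisor iff gcd(a, 65) > 1 (because a is a unit precisely when gcd(a, n) = 1, and in Z/nZ every nonzero, non-unit element is a zero-divisor). Scan a = 1, ..., 64 and keep those with gcd(a, 65) > 1:
  gcd(5, 65) = 5, gcd(10, 65) = 5, gcd(13, 65) = 13, gcd(15, 65) = 5, gcd(20, 65) = 5, gcd(25, 65) = 5, gcd(26, 65) = 13, gcd(30, 65) = 5, gcd(35, 65) = 5, gcd(39, 65) = 13, gcd(40, 65) = 5, gcd(45, 65) = 5, gcd(50, 65) = 5, gcd(52, 65) = 13, gcd(55, 65) = 5, gcd(60, 65) = 5.
All other a ∈ {1, ..., 64} have gcd(a, 65) = 1 and are units. So the nonzero zero-divisors are exactly the 16 values of a appearing in this scan.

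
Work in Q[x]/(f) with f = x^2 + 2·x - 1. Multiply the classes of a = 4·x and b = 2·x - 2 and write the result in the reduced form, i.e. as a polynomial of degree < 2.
First multiply in Q[x] without reducing: a · b = 8·x^2 - 8·x. Now divide by f(x) = x^2 + 2·x - 1, eliminating the leading term at each step:
  leading term 8·x^2: subtract (8)·f(x) = 8·x^2 + 16·x - 8, leaving 8 - 24·x
The degree is now < 2, so this is the remainder. Hence a · b ≡ 8 - 24·x in Q[x]/(f).

Final answer: a · b ≡ 8 - 24·x (mod f(x))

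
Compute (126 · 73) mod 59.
Reduce the factors first: 126 ≡ 8, 73 ≡ 14 (mod 59), so 126 · 73 ≡ 8 · 14 (mod 59). 8 · 14 = 112. Dividing by 59: 112 = 1·59 + 53. So (126 · 73) mod 59 = 53.

Final answer: 53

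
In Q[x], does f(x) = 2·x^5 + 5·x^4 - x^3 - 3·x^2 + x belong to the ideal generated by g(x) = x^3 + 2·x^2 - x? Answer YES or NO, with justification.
YES

In Q[x] the ideal (g) consists of all multiples of g, so f ∈ (g) iff g | f, i.e. iff the remainder of f on division by g is 0. Divide f by g (g is monic, so eliminate the leading term of the running remainder at each step):
  leading term 2·x^5: subtract (2·x^2)·g(x) = 2·x^5 + 4·x^4 - 2·x^3, leaving x^4 + x^3 - 3·x^2 + x
  leading term x^4: subtract (x)·g(x) = x^4 + 2·x^3 - x^2, leaving -x^3 - 2·x^2 + x
  leading term -x^3: subtract (-1)·g(x) = -x^3 - 2·x^2 + x, leaving 0
The remainder is 0, so f(x) = g(x) · h(x) with h(x) = 2·x^2 + x - 1. Hence g | f, i.e. f ∈ (g).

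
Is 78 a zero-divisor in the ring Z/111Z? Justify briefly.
gcd(78, 111) = 3 > 1, so 78 is not a unit in Z/111Z. In Z/nZ every nonzero non-unit is a zero-divisor: explicitly, take b = 111/gcd = 37 ≠ 0 (mod 111); then 78·37 = 2886 = 26·111, i.e. 78·37 ≡ 0 (mod 111). So 78 is a zero-divisor.

Final answer: YES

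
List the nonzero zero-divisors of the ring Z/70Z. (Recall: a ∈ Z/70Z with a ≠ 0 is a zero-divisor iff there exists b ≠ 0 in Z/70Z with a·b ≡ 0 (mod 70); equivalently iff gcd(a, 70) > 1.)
nonzero zero-divisors of Z/70Z = {2, 4, 5, 6, 7, 8, 10, 12, 14, 15, 16, 18, 20, 21, 22, 24, 25, 26, 28, 30, 32, 34, 35, 36, 38, 40, 42, 44, 45, 46, 48, 49, 50, 52, 54, 55, 56, 58, 60, 62, 63, 64, 65, 66, 68}

An element a ∈ Z/70Z (with a ≠ 0) is a zero-divisor iff gcd(a, 70) > 1 (because a is a unit precisely when gcd(a, n) = 1, and in Z/nZ every nonzero, non-unit element is a zero-divisor). Scan a = 1, ..., 69 and keep those with gcd(a, 70) > 1:
  gcd(2, 70) = 2, gcd(4, 70) = 2, gcd(5, 70) = 5, gcd(6, 70) = 2, gcd(7, 70) = 7, gcd(8, 70) = 2, gcd(10, 70) = 10, gcd(12, 70) = 2, gcd(14, 70) = 14, gcd(15, 70) = 5, gcd(16, 70) = 2, gcd(18, 70) = 2, gcd(20, 70) = 10, gcd(21, 70) = 7, gcd(22, 70) = 2, gcd(24, 70) = 2, gcd(25, 70) = 5, gcd(26, 70) = 2, gcd(28, 70) = 14, gcd(30, 70) = 10, gcd(32, 70) = 2, gcd(34, 70) = 2, gcd(35, 70) = 35, gcd(36, 70) = 2, gcd(38, 70) = 2, gcd(40, 70) = 10, gcd(42, 70) = 14, gcd(44, 70) = 2, gcd(45, 70) = 5, gcd(46, 70) = 2, gcd(48, 70) = 2, gcd(49, 70) = 7, gcd(50, 70) = 10, gcd(52, 70) = 2, gcd(54, 70) = 2, gcd(55, 70) = 5, gcd(56, 70) = 14, gcd(58, 70) = 2, gcd(60, 70) = 10, gcd(62, 70) = 2, gcd(63, 70) = 7, gcd(64, 70) = 2, gcd(65, 70) = 5, gcd(66, 70) = 2, gcd(68, 70) = 2.
All other a ∈ {1, ..., 69} have gcd(a, 70) = 1 and are units. So the nonzero zero-divisors are exactly the 45 values of a appearing in this scan.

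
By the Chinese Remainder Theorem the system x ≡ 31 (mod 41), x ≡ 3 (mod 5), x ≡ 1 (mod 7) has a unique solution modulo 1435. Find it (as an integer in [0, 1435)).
x ≡ 113 (mod 1435); the representative in [0, 1435) is 113

The moduli 41, 5, 7 are pairwise coprime, so by the CRT there is a unique solution mod 41·5·7 = 1435.
Solve by successive substitution. Start with x ≡ 31 (mod 41).
  Combine with x ≡ 3 (mod 5): write x = 31 + 41·t and require 31 + 41·t ≡ 3 (mod 5), i.e. 41·t ≡ 3 − 31 ≡ 2 (mod 5). Since 41^(−1) ≡ 1 (mod 5) (41 ≡ 1 (mod 5)), t ≡ 1·2 ≡ 2 (mod 5). So x ≡ 31 + 41·2 = 113 (mod 205).
  Combine with x ≡ 1 (mod 7): write x = 113 + 205·t and require 113 + 205·t ≡ 1 (mod 7), i.e. 205·t ≡ 1 − 113 ≡ 0 (mod 7). Since 205^(−1) ≡ 4 (mod 7) (205 ≡ 2 (mod 7)), t ≡ 4·0 ≡ 0 (mod 7). So x ≡ 113 + 205·0 = 113 (mod 1435).
Unique solution in [0, 1435): x = 113.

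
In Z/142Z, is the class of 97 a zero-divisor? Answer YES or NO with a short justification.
gcd(97, 142) = 1, so 97 is a unit in Z/142Z (it has a multiplicative inverse). A unit cannot be a zero-divisor: if 97·b ≡ 0 then multiplying both sides by 97^(−1) gives b ≡ 0. So 97 is not a zero-divisor.

Final answer: NO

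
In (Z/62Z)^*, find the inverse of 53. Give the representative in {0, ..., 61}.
53^(−1) ≡ 55 (mod 62)

Apply the extended Euclidean algorithm to (62, 53), tracking rows (r, s, t) with s·62 + t·53 = r. Each division r_prev = q·r_cur + r_new produces the new row as (previous row) − q·(current row):
  row A: (62, 1, 0)   [1·62 + 0·53 = 62]
  row B: (53, 0, 1)   [0·62 + 1·53 = 53]
  62 = 1·53 + 9   → row C = row A − 1·row B = (9, 1, −1)   [check: 1·62 − 1·53 = 9]
  53 = 5·9 + 8   → row D = row B − 5·row C = (8, −5, 6)   [check: −5·62 + 6·53 = 8]
  9 = 1·8 + 1   → row E = row C − 1·row D = (1, 6, −7)   [check: 6·62 − 7·53 = 1]
  8 = 8·1 + 0   → remainder 0, stop. gcd = 1 (last nonzero row E).
The gcd is 1, so 53 is invertible mod 62. The last nonzero row gives 6·62 − 7·53 = 1, so t = −7. So 53^(−1) ≡ −7 ≡ 55 (mod 62). Verify: 53 · 55 = 2915 ≡ 1 (mod 62). ✓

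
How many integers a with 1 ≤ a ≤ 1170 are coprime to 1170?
The number of a ∈ {1, ..., 1170} with gcd(a, 1170) = 1 is by definition Euler's totient φ(1170). φ is multiplicative, with φ(p^e) = p^e − p^(e−1). Factorise 1170 = 2 · 3^2 · 5 · 13. Then
  φ(1170) = (2 − 1) · (3^2 − 3^1) · (5 − 1) · (13 − 1) = 1 · 6 · 4 · 12 = 288.
So there are 288 such integers.

Final answer: 288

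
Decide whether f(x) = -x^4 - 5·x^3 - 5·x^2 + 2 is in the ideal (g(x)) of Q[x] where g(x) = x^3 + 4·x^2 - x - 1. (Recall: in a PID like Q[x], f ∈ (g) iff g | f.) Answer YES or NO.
NO

In Q[x] the ideal (g) consists of all multiples of g, so f ∈ (g) iff g | f, i.e. iff the remainder of f on division by g is 0. Divide f by g (g is monic, so eliminate the leading term of the running remainder at each step):
  leading term -x^4: subtract (-x)·g(x) = -x^4 - 4·x^3 + x^2 + x, leaving -x^3 - 6·x^2 - x + 2
  leading term -x^3: subtract (-1)·g(x) = -x^3 - 4·x^2 + x + 1, leaving -2·x^2 - 2·x + 1
The remainder r(x) = -2·x^2 - 2·x + 1 ≠ 0 (and deg r < deg g), so g ∤ f, i.e. f ∉ (g).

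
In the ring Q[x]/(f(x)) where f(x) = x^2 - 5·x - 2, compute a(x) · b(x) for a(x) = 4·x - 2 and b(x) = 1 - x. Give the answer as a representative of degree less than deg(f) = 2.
First multiply in Q[x] without reducing: a · b = -4·x^2 + 6·x - 2. Now divide by f(x) = x^2 - 5·x - 2, eliminating the leading term at each step:
  leading term -4·x^2: subtract (-4)·f(x) = -4·x^2 + 20·x + 8, leaving -14·x - 10
The degree is now < 2, so this is the remainder. Hence a · b ≡ -14·x - 10 in Q[x]/(f).

Final answer: a · b ≡ -14·x - 10 (mod f(x))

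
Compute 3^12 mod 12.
9

Use repeated squaring. Binary(12) = 1100. Walk through the bits of the exponent 12 left-to-right: at each bit after the leading one, square the running value, then multiply by 3 if the bit is 1 (always reducing mod 12):
  bit 1 = 1 (leading): start with 3.
  bit 2 = 1: square 3^2 = 9; bit is 1, so multiply 9·3 = 27 ≡ 3 (mod 12).
  bit 3 = 0: square 3^2 = 9 (mod 12).
  bit 4 = 0: square 9^2 = 81 ≡ 9 (mod 12).
Final value: 3^12 ≡ 9 (mod 12).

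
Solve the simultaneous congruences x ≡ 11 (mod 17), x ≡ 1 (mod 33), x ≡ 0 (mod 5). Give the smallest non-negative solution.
The moduli 17, 33, 5 are pairwise coprime, so by the CRT there is a unique solution mod 17·33·5 = 2805.
Solve by successive substitution. Start with x ≡ 11 (mod 17).
  Combine with x ≡ 1 (mod 33): write x = 11 + 17·t and require 11 + 17·t ≡ 1 (mod 33), i.e. 17·t ≡ 1 − 11 ≡ 23 (mod 33). Since 17^(−1) ≡ 2 (mod 33), t ≡ 2·23 ≡ 13 (mod 33). So x ≡ 11 + 17·13 = 232 (mod 561).
  Combine with x ≡ 0 (mod 5): write x = 232 + 561·t and require 232 + 561·t ≡ 0 (mod 5), i.e. 561·t ≡ 0 − 232 ≡ 3 (mod 5). Since 561^(−1) ≡ 1 (mod 5) (561 ≡ 1 (mod 5)), t ≡ 1·3 ≡ 3 (mod 5). So x ≡ 232 + 561·3 = 1915 (mod 2805).
Unique solution in [0, 2805): x = 1915.

Final answer: x ≡ 1915 (mod 2805); the representative in [0, 2805) is 1915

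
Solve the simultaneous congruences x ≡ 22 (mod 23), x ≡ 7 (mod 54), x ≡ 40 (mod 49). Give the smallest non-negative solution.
x ≡ 9889 (mod 60858); the representative in [0, 60858) is 9889

The moduli 23, 54, 49 are pairwise coprime, so by the CRT there is a unique solution mod 23·54·49 = 60858.
Solve by successive substitution. Start with x ≡ 22 (mod 23).
  Combine with x ≡ 7 (mod 54): write x = 22 + 23·t and require 22 + 23·t ≡ 7 (mod 54), i.e. 23·t ≡ 7 − 22 ≡ 39 (mod 54). Since 23^(−1) ≡ 47 (mod 54), t ≡ 47·39 ≡ 51 (mod 54). So x ≡ 22 + 23·51 = 1195 (mod 1242).
  Combine with x ≡ 40 (mod 49): write x = 1195 + 1242·t and require 1195 + 1242·t ≡ 40 (mod 49), i.e. 1242·t ≡ 40 − 1195 ≡ 21 (mod 49). Since 1242^(−1) ≡ 26 (mod 49) (1242 ≡ 17 (mod 49)), t ≡ 26·21 ≡ 7 (mod 49). So x ≡ 1195 + 1242·7 = 9889 (mod 60858).
Unique solution in [0, 60858): x = 9889.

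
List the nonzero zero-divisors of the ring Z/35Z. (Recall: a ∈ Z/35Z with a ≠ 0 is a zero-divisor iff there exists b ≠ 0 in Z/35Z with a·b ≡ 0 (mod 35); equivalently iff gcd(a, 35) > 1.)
nonzero zero-divisors of Z/35Z = {5, 7, 10, 14, 15, 20, 21, 25, 28, 30}

An element a ∈ Z/35Z (with a ≠ 0) is a zero-divisor iff gcd(a, 35) > 1 (because a is a unit precisely when gcd(a, n) = 1, and in Z/nZ every nonzero, non-unit element is a zero-divisor). Scan a = 1, ..., 34 and keep those with gcd(a, 35) > 1:
  gcd(5, 35) = 5, gcd(7, 35) = 7, gcd(10, 35) = 5, gcd(14, 35) = 7, gcd(15, 35) = 5, gcd(20, 35) = 5, gcd(21, 35) = 7, gcd(25, 35) = 5, gcd(28, 35) = 7, gcd(30, 35) = 5.
All other a ∈ {1, ..., 34} have gcd(a, 35) = 1 and are units. So the nonzero zero-divisors are exactly the 10 values of a appearing in this scan.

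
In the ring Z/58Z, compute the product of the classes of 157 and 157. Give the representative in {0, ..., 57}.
57

Reduce the factors first: 157 ≡ 41, 157 ≡ 41 (mod 58), so 157 · 157 ≡ 41 · 41 (mod 58). 41 · 41 = 1681. Dividing by 58: 1681 = 28·58 + 57. So (157 · 157) mod 58 = 57.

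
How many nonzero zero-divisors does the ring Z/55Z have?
In Z/55Z each nonzero element is either a unit (gcd with 55 is 1) or a zero-divisor (gcd > 1). The number of units is φ(55): factorise 55 = 5 · 11, so φ(55) = (5 − 1) · (11 − 1) = 4 · 10 = 40. The nonzero elements number 55 − 1 = 54. Hence the nonzero zero-divisors number 54 − 40 = 14.

Final answer: Z/55Z has 14 nonzero zero-divisors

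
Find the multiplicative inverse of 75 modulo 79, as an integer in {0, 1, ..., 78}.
75^(−1) ≡ 59 (mod 79)

Apply the extended Euclidean algorithm to (79, 75), tracking rows (r, s, t) with s·79 + t·75 = r. Each division r_prev = q·r_cur + r_new produces the new row as (previous row) − q·(current row):
  row A: (79, 1, 0)   [1·79 + 0·75 = 79]
  row B: (75, 0, 1)   [0·79 + 1·75 = 75]
  79 = 1·75 + 4   → row C = row A − 1·row B = (4, 1, −1)   [check: 1·79 − 1·75 = 4]
  75 = 18·4 + 3   → row D = row B − 18·row C = (3, −18, 19)   [check: −18·79 + 19·75 = 3]
  4 = 1·3 + 1   → row E = row C − 1·row D = (1, 19, −20)   [check: 19·79 − 20·75 = 1]
  3 = 3·1 + 0   → remainder 0, stop. gcd = 1 (last nonzero row E).
The gcd is 1, so 75 is invertible mod 79. The last nonzero row gives 19·79 − 20·75 = 1, so t = −20. So 75^(−1) ≡ −20 ≡ 59 (mod 79). Verify: 75 · 59 = 4425 ≡ 1 (mod 79). ✓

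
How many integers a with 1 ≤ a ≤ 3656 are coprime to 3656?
1824

The number of a ∈ {1, ..., 3656} with gcd(a, 3656) = 1 is by definition Euler's totient φ(3656). φ is multiplicative, with φ(p^e) = p^e − p^(e−1). Factorise 3656 = 2^3 · 457. Then
  φ(3656) = (2^3 − 2^2) · (457 − 1) = 4 · 456 = 1824.
So there are 1824 such integers.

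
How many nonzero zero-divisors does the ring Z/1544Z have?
In Z/1544Z each nonzero element is either a unit (gcd with 1544 is 1) or a zero-divisor (gcd > 1). The number of units is φ(1544): factorise 1544 = 2^3 · 193, so φ(1544) = (2^3 − 2^2) · (193 − 1) = 4 · 192 = 768. The nonzero elements number 1544 − 1 = 1543. Hence the nonzero zero-divisors number 1543 − 768 = 775.

Final answer: Z/1544Z has 775 nonzero zero-divisors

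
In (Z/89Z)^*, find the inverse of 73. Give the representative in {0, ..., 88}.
Apply the extended Euclidean algorithm to (89, 73), tracking rows (r, s, t) with s·89 + t·73 = r. Each division r_prev = q·r_cur + r_new produces the new row as (previous row) − q·(current row):
  row A: (89, 1, 0)   [1·89 + 0·73 = 89]
  row B: (73, 0, 1)   [0·89 + 1·73 = 73]
  89 = 1·73 + 16   → row C = row A − 1·row B = (16, 1, −1)   [check: 1·89 − 1·73 = 16]
  73 = 4·16 + 9   → row D = row B − 4·row C = (9, −4, 5)   [check: −4·89 + 5·73 = 9]
  16 = 1·9 + 7   → row E = row C − 1·row D = (7, 5, −6)   [check: 5·89 − 6·73 = 7]
  9 = 1·7 + 2   → row F = row D − 1·row E = (2, −9, 11)   [check: −9·89 + 11·73 = 2]
  7 = 3·2 + 1   → row G = row E − 3·row F = (1, 32, −39)   [check: 32·89 − 39·73 = 1]
  2 = 2·1 + 0   → remainder 0, stop. gcd = 1 (last nonzero row G).
The gcd is 1, so 73 is invertible mod 89. The last nonzero row gives 32·89 − 39·73 = 1, so t = −39. So 73^(−1) ≡ −39 ≡ 50 (mod 89). Verify: 73 · 50 = 3650 ≡ 1 (mod 89). ✓

Final answer: 73^(−1) ≡ 50 (mod 89)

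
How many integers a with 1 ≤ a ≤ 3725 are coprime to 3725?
2960

The number of a ∈ {1, ..., 3725} with gcd(a, 3725) = 1 is by definition Euler's totient φ(3725). φ is multiplicative, with φ(p^e) = p^e − p^(e−1). Factorise 3725 = 5^2 · 149. Then
  φ(3725) = (5^2 − 5^1) · (149 − 1) = 20 · 148 = 2960.
So there are 2960 such integers.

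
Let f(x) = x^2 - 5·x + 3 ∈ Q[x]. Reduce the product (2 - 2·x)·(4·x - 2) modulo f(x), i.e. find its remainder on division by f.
a · b ≡ 20 - 28·x (mod f(x))

First multiply in Q[x] without reducing: a · b = -8·x^2 + 12·x - 4. Now divide by f(x) = x^2 - 5·x + 3, eliminating the leading term at each step:
  leading term -8·x^2: subtract (-8)·f(x) = -8·x^2 + 40·x - 24, leaving 20 - 28·x
The degree is now < 2, so this is the remainder. Hence a · b ≡ 20 - 28·x in Q[x]/(f).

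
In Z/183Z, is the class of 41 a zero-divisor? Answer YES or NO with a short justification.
NO

gcd(41, 183) = 1, so 41 is a unit in Z/183Z (it has a multiplicative inverse). A unit cannot be a zero-divisor: if 41·b ≡ 0 then multiplying both sides by 41^(−1) gives b ≡ 0. So 41 is not a zero-divisor.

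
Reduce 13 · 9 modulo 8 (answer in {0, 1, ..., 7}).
Reduce the factors first: 13 ≡ 5, 9 ≡ 1 (mod 8), so 13 · 9 ≡ 5 · 1 (mod 8). 5 · 1 = 5. Dividing by 8: 5 = 0·8 + 5. So (13 · 9) mod 8 = 5.

Final answer: 5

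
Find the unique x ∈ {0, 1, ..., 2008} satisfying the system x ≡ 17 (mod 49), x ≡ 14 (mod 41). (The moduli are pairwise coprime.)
x ≡ 752 (mod 2009); the representative in [0, 2009) is 752

The moduli 49, 41 are pairwise coprime, so by the CRT there is a unique solution mod 49·41 = 2009.
Solve by successive substitution. Start with x ≡ 17 (mod 49).
  Combine with x ≡ 14 (mod 41): write x = 17 + 49·t and require 17 + 49·t ≡ 14 (mod 41), i.e. 49·t ≡ 14 − 17 ≡ 38 (mod 41). Since 49^(−1) ≡ 36 (mod 41) (49 ≡ 8 (mod 41)), t ≡ 36·38 ≡ 15 (mod 41). So x ≡ 17 + 49·15 = 752 (mod 2009).
Unique solution in [0, 2009): x = 752.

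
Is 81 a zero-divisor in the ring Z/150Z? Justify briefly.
YES

gcd(81, 150) = 3 > 1, so 81 is not a unit in Z/150Z. In Z/nZ every nonzero non-unit is a zero-divisor: explicitly, take b = 150/gcd = 50 ≠ 0 (mod 150); then 81·50 = 4050 = 27·150, i.e. 81·50 ≡ 0 (mod 150). So 81 is a zero-divisor.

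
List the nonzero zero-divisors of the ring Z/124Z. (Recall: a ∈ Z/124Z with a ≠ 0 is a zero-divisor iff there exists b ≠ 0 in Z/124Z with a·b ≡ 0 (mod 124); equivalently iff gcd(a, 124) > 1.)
nonzero zero-divisors of Z/124Z = {2, 4, 6, 8, 10, 12, 14, 16, 18, 20, 22, 24, 26, 28, 30, 31, 32, 34, 36, 38, 40, 42, 44, 46, 48, 50, 52, 54, 56, 58, 60, 62, 64, 66, 68, 70, 72, 74, 76, 78, 80, 82, 84, 86, 88, 90, 92, 93, 94, 96, 98, 100, 102, 104, 106, 108, 110, 112, 114, 116, 118, 120, 122}

An element a ∈ Z/124Z (with a ≠ 0) is a zero-divisor iff gcd(a, 124) > 1 (because a is a unit precisely when gcd(a, n) = 1, and in Z/nZ every nonzero, non-unit element is a zero-divisor). Scan a = 1, ..., 123 and keep those with gcd(a, 124) > 1:
  gcd(2, 124) = 2, gcd(4, 124) = 4, gcd(6, 124) = 2, gcd(8, 124) = 4, gcd(10, 124) = 2, gcd(12, 124) = 4, gcd(14, 124) = 2, gcd(16, 124) = 4, gcd(18, 124) = 2, gcd(20, 124) = 4, gcd(22, 124) = 2, gcd(24, 124) = 4, gcd(26, 124) = 2, gcd(28, 124) = 4, gcd(30, 124) = 2, gcd(31, 124) = 31, gcd(32, 124) = 4, gcd(34, 124) = 2, gcd(36, 124) = 4, gcd(38, 124) = 2, gcd(40, 124) = 4, gcd(42, 124) = 2, gcd(44, 124) = 4, gcd(46, 124) = 2, gcd(48, 124) = 4, gcd(50, 124) = 2, gcd(52, 124) = 4, gcd(54, 124) = 2, gcd(56, 124) = 4, gcd(58, 124) = 2, gcd(60, 124) = 4, gcd(62, 124) = 62, gcd(64, 124) = 4, gcd(66, 124) = 2, gcd(68, 124) = 4, gcd(70, 124) = 2, gcd(72, 124) = 4, gcd(74, 124) = 2, gcd(76, 124) = 4, gcd(78, 124) = 2, gcd(80, 124) = 4, gcd(82, 124) = 2, gcd(84, 124) = 4, gcd(86, 124) = 2, gcd(88, 124) = 4, gcd(90, 124) = 2, gcd(92, 124) = 4, gcd(93, 124) = 31, gcd(94, 124) = 2, gcd(96, 124) = 4, gcd(98, 124) = 2, gcd(100, 124) = 4, gcd(102, 124) = 2, gcd(104, 124) = 4, gcd(106, 124) = 2, gcd(108, 124) = 4, gcd(110, 124) = 2, gcd(112, 124) = 4, gcd(114, 124) = 2, gcd(116, 124) = 4, gcd(118, 124) = 2, gcd(120, 124) = 4, gcd(122, 124) = 2.
All other a ∈ {1, ..., 123} have gcd(a, 124) = 1 and are units. So the nonzero zero-divisors are exactly the 63 values of a appearing in this scan.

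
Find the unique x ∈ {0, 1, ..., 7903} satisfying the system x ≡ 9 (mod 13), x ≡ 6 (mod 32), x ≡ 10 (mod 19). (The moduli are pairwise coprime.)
The moduli 13, 32, 19 are pairwise coprime, so by the CRT there is a unique solution mod 13·32·19 = 7904.
Solve by successive substitution. Start with x ≡ 9 (mod 13).
  Combine with x ≡ 6 (mod 32): write x = 9 + 13·t and require 9 + 13·t ≡ 6 (mod 32), i.e. 13·t ≡ 6 − 9 ≡ 29 (mod 32). Since 13^(−1) ≡ 5 (mod 32), t ≡ 5·29 ≡ 17 (mod 32). So x ≡ 9 + 13·17 = 230 (mod 416).
  Combine with x ≡ 10 (mod 19): write x = 230 + 416·t and require 230 + 416·t ≡ 10 (mod 19), i.e. 416·t ≡ 10 − 230 ≡ 8 (mod 19). Since 416^(−1) ≡ 9 (mod 19) (416 ≡ 17 (mod 19)), t ≡ 9·8 ≡ 15 (mod 19). So x ≡ 230 + 416·15 = 6470 (mod 7904).
Unique solution in [0, 7904): x = 6470.

Final answer: x ≡ 6470 (mod 7904); the representative in [0, 7904) is 6470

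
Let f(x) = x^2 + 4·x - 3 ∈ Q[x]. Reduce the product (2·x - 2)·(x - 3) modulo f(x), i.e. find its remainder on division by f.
a · b ≡ 12 - 16·x (mod f(x))

First multiply in Q[x] without reducing: a · b = 2·x^2 - 8·x + 6. Now divide by f(x) = x^2 + 4·x - 3, eliminating the leading term at each step:
  leading term 2·x^2: subtract (2)·f(x) = 2·x^2 + 8·x - 6, leaving 12 - 16·x
The degree is now < 2, so this is the remainder. Hence a · b ≡ 12 - 16·x in Q[x]/(f).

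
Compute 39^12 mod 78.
Use repeated squaring. Binary(12) = 1100. Walk through the bits of the exponent 12 left-to-right: at each bit after the leading one, square the running value, then multiply by 39 if the bit is 1 (always reducing mod 78):
  bit 1 = 1 (leading): start with 39.
  bit 2 = 1: square 39^2 = 1521 ≡ 39; bit is 1, so multiply 39·39 = 1521 ≡ 39 (mod 78).
  bit 3 = 0: square 39^2 = 1521 ≡ 39 (mod 78).
  bit 4 = 0: square 39^2 = 1521 ≡ 39 (mod 78).
Final value: 39^12 ≡ 39 (mod 78).

Final answer: 39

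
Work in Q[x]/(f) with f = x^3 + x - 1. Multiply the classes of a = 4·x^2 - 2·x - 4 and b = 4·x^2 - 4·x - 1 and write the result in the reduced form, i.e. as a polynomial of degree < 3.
First multiply in Q[x] without reducing: a · b = 16·x^4 - 24·x^3 - 12·x^2 + 18·x + 4. Now divide by f(x) = x^3 + x - 1, eliminating the leading term at each step:
  leading term 16·x^4: subtract (16·x)·f(x) = 16·x^4 + 16·x^2 - 16·x, leaving -24·x^3 - 28·x^2 + 34·x + 4
  leading term -24·x^3: subtract (-24)·f(x) = -24·x^3 - 24·x + 24, leaving -28·x^2 + 58·x - 20
The degree is now < 3, so this is the remainder. Hence a · b ≡ -28·x^2 + 58·x - 20 in Q[x]/(f).

Final answer: a · b ≡ -28·x^2 + 58·x - 20 (mod f(x))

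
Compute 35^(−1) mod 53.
Apply the extended Euclidean algorithm to (53, 35), tracking rows (r, s, t) with s·53 + t·35 = r. Each division r_prev = q·r_cur + r_new produces the new row as (previous row) − q·(current row):
  row A: (53, 1, 0)   [1·53 + 0·35 = 53]
  row B: (35, 0, 1)   [0·53 + 1·35 = 35]
  53 = 1·35 + 18   → row C = row A − 1·row B = (18, 1, −1)   [check: 1·53 − 1·35 = 18]
  35 = 1·18 + 17   → row D = row B − 1·row C = (17, −1, 2)   [check: −1·53 + 2·35 = 17]
  18 = 1·17 + 1   → row E = row C − 1·row D = (1, 2, −3)   [check: 2·53 − 3·35 = 1]
  17 = 17·1 + 0   → remainder 0, stop. gcd = 1 (last nonzero row E).
The gcd is 1, so 35 is invertible mod 53. The last nonzero row gives 2·53 − 3·35 = 1, so t = −3. So 35^(−1) ≡ −3 ≡ 50 (mod 53). Verify: 35 · 50 = 1750 ≡ 1 (mod 53). ✓

Final answer: 35^(−1) ≡ 50 (mod 53)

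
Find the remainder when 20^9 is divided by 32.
0

Use repeated squaring. Binary(9) = 1001. Walk through the bits of the exponent 9 left-to-right: at each bit after the leading one, square the running value, then multiply by 20 if the bit is 1 (always reducing mod 32):
  bit 1 = 1 (leading): start with 20.
  bit 2 = 0: square 20^2 = 400 ≡ 16 (mod 32).
  bit 3 = 0: square 16^2 = 256 ≡ 0 (mod 32).
  bit 4 = 1: square 0^2 = 0; bit is 1, so multiply 0·20 = 0 (mod 32).
Final value: 20^9 ≡ 0 (mod 32).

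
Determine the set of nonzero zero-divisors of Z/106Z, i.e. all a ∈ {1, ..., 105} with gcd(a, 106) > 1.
nonzero zero-divisors of Z/106Z = {2, 4, 6, 8, 10, 12, 14, 16, 18, 20, 22, 24, 26, 28, 30, 32, 34, 36, 38, 40, 42, 44, 46, 48, 50, 52, 53, 54, 56, 58, 60, 62, 64, 66, 68, 70, 72, 74, 76, 78, 80, 82, 84, 86, 88, 90, 92, 94, 96, 98, 100, 102, 104}

An element a ∈ Z/106Z (with a ≠ 0) is a zero-divisor iff gcd(a, 106) > 1 (because a is a unit precisely when gcd(a, n) = 1, and in Z/nZ every nonzero, non-unit element is a zero-divisor). Scan a = 1, ..., 105 and keep those with gcd(a, 106) > 1:
  gcd(2, 106) = 2, gcd(4, 106) = 2, gcd(6, 106) = 2, gcd(8, 106) = 2, gcd(10, 106) = 2, gcd(12, 106) = 2, gcd(14, 106) = 2, gcd(16, 106) = 2, gcd(18, 106) = 2, gcd(20, 106) = 2, gcd(22, 106) = 2, gcd(24, 106) = 2, gcd(26, 106) = 2, gcd(28, 106) = 2, gcd(30, 106) = 2, gcd(32, 106) = 2, gcd(34, 106) = 2, gcd(36, 106) = 2, gcd(38, 106) = 2, gcd(40, 106) = 2, gcd(42, 106) = 2, gcd(44, 106) = 2, gcd(46, 106) = 2, gcd(48, 106) = 2, gcd(50, 106) = 2, gcd(52, 106) = 2, gcd(53, 106) = 53, gcd(54, 106) = 2, gcd(56, 106) = 2, gcd(58, 106) = 2, gcd(60, 106) = 2, gcd(62, 106) = 2, gcd(64, 106) = 2, gcd(66, 106) = 2, gcd(68, 106) = 2, gcd(70, 106) = 2, gcd(72, 106) = 2, gcd(74, 106) = 2, gcd(76, 106) = 2, gcd(78, 106) = 2, gcd(80, 106) = 2, gcd(82, 106) = 2, gcd(84, 106) = 2, gcd(86, 106) = 2, gcd(88, 106) = 2, gcd(90, 106) = 2, gcd(92, 106) = 2, gcd(94, 106) = 2, gcd(96, 106) = 2, gcd(98, 106) = 2, gcd(100, 106) = 2, gcd(102, 106) = 2, gcd(104, 106) = 2.
All other a ∈ {1, ..., 105} have gcd(a, 106) = 1 and are units. So the nonzero zero-divisors are exactly the 53 values of a appearing in this scan.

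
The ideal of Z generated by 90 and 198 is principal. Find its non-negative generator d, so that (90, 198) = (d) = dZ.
In the PID Z, (a, b) is generated by gcd(a, b). Compute gcd(198, 90) with the extended Euclidean algorithm, tracking rows (r, s, t) with s·198 + t·90 = r:
  row A: (198, 1, 0)   [1·198 + 0·90 = 198]
  row B: (90, 0, 1)   [0·198 + 1·90 = 90]
  198 = 2·90 + 18   → row C = row A − 2·row B = (18, 1, −2)   [check: 1·198 − 2·90 = 18]
  90 = 5·18 + 0   → remainder 0, stop. gcd = 18 (last nonzero row C).
So gcd(90, 198) = 18, with Bézout identity 1·198 − 2·90 = 18. Containment (⊇): the Bézout identity exhibits 18 as an element of (90, 198), giving (18) ⊆ (90, 198). Containment (⊆): since 18 | 90 and 18 | 198 (90 = 18·5, 198 = 18·11), every Z-linear combination of 90 and 198 is divisible by 18, so (90, 198) ⊆ (18). Therefore (90, 198) = (18), d = 18.

Final answer: (90, 198) = (18); d = 18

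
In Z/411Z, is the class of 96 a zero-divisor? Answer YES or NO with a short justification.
gcd(96, 411) = 3 > 1, so 96 is not a unit in Z/411Z. In Z/nZ every nonzero non-unit is a zero-divisor: explicitly, take b = 411/gcd = 137 ≠ 0 (mod 411); then 96·137 = 13152 = 32·411, i.e. 96·137 ≡ 0 (mod 411). So 96 is a zero-divisor.

Final answer: YES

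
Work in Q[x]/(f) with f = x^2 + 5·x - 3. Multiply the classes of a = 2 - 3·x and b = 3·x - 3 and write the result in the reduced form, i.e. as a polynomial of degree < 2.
a · b ≡ 60·x - 33 (mod f(x))

First multiply in Q[x] without reducing: a · b = -9·x^2 + 15·x - 6. Now divide by f(x) = x^2 + 5·x - 3, eliminating the leading term at each step:
  leading term -9·x^2: subtract (-9)·f(x) = -9·x^2 - 45·x + 27, leaving 60·x - 33
The degree is now < 2, so this is the remainder. Hence a · b ≡ 60·x - 33 in Q[x]/(f).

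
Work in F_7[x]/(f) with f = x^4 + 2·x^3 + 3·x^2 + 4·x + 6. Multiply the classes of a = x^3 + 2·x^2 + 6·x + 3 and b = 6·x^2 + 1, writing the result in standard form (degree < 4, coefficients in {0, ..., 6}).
a · b ≡ 5·x^3 + 3·x^2 + 5·x + 3 (mod f(x))

Multiply as integer polynomials: a · b = 6·x^5 + 12·x^4 + 37·x^3 + 20·x^2 + 6·x + 3. Reducing coefficients mod 7: a · b ≡ 6·x^5 + 5·x^4 + 2·x^3 + 6·x^2 + 6·x + 3. Now divide by f(x) = x^4 + 2·x^3 + 3·x^2 + 4·x + 6 in F_7[x], eliminating the leading term at each step:
  leading term 6·x^5: subtract (6·x)·f(x) = 6·x^5 + 5·x^4 + 4·x^3 + 3·x^2 + x, leaving 5·x^3 + 3·x^2 + 5·x + 3 (coefficients mod 7)
The degree is now < 4, so this is the remainder. Hence a · b ≡ 5·x^3 + 3·x^2 + 5·x + 3 in F_7[x]/(f).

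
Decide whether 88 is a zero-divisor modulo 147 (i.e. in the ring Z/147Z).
gcd(88, 147) = 1, so 88 is a unit in Z/147Z (it has a multiplicative inverse). A unit cannot be a zero-divisor: if 88·b ≡ 0 then multiplying both sides by 88^(−1) gives b ≡ 0. So 88 is not a zero-divisor.

Final answer: NO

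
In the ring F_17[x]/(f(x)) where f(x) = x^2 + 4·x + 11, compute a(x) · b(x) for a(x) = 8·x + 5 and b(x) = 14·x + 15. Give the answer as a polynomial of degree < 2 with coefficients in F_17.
Multiply as integer polynomials: a · b = 112·x^2 + 190·x + 75. Reducing coefficients mod 17: a · b ≡ 10·x^2 + 3·x + 7. Now divide by f(x) = x^2 + 4·x + 11 in F_17[x], eliminating the leading term at each step:
  leading term 10·x^2: subtract (10)·f(x) = 10·x^2 + 6·x + 8, leaving 14·x + 16 (coefficients mod 17)
The degree is now < 2, so this is the remainder. Hence a · b ≡ 14·x + 16 in F_17[x]/(f).

Final answer: a · b ≡ 14·x + 16 (mod f(x))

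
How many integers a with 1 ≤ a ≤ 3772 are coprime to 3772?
The number of a ∈ {1, ..., 3772} with gcd(a, 3772) = 1 is by definition Euler's totient φ(3772). φ is multiplicative, with φ(p^e) = p^e − p^(e−1). Factorise 3772 = 2^2 · 23 · 41. Then
  φ(3772) = (2^2 − 2^1) · (23 − 1) · (41 − 1) = 2 · 22 · 40 = 1760.
So there are 1760 such integers.

Final answer: 1760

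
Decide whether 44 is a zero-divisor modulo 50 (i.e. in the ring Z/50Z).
YES

gcd(44, 50) = 2 > 1, so 44 is not a unit in Z/50Z. In Z/nZ every nonzero non-unit is a zero-divisor: explicitly, take b = 50/gcd = 25 ≠ 0 (mod 50); then 44·25 = 1100 = 22·50, i.e. 44·25 ≡ 0 (mod 50). So 44 is a zero-divisor.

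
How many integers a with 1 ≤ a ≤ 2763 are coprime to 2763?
1836

The number of a ∈ {1, ..., 2763} with gcd(a, 2763) = 1 is by definition Euler's totient φ(2763). φ is multiplicative, with φ(p^e) = p^e − p^(e−1). Factorise 2763 = 3^2 · 307. Then
  φ(2763) = (3^2 − 3^1) · (307 − 1) = 6 · 306 = 1836.
So there are 1836 such integers.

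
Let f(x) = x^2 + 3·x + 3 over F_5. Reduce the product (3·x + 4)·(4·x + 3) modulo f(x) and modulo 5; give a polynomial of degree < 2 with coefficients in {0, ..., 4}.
Multiply as integer polynomials: a · b = 12·x^2 + 25·x + 12. Reducing coefficients mod 5: a · b ≡ 2·x^2 + 2. Now divide by f(x) = x^2 + 3·x + 3 in F_5[x], eliminating the leading term at each step:
  leading term 2·x^2: subtract (2)·f(x) = 2·x^2 + x + 1, leaving 4·x + 1 (coefficients mod 5)
The degree is now < 2, so this is the remainder. Hence a · b ≡ 4·x + 1 in F_5[x]/(f).

Final answer: a · b ≡ 4·x + 1 (mod f(x))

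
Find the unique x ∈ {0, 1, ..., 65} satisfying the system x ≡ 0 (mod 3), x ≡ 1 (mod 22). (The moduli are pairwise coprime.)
The moduli 3, 22 are pairwise coprime, so by the CRT there is a unique solution mod 3·22 = 66.
Solve by successive substitution. Start with x ≡ 0 (mod 3).
  Combine with x ≡ 1 (mod 22): write x = 3·t and require 3·t ≡ 1 (mod 22). Since 3^(−1) ≡ 15 (mod 22), t ≡ 15·1 ≡ 15 (mod 22). So x ≡ 3·15 = 45 (mod 66).
Unique solution in [0, 66): x = 45.

Final answer: x ≡ 45 (mod 66); the representative in [0, 66) is 45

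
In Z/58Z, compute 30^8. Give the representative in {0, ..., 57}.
Use repeated squaring. Binary(8) = 1000. Walk through the bits of the exponent 8 left-to-right: at each bit after the leading one, square the running value, then multiply by 30 if the bit is 1 (always reducing mod 58):
  bit 1 = 1 (leading): start with 30.
  bit 2 = 0: square 30^2 = 900 ≡ 30 (mod 58).
  bit 3 = 0: square 30^2 = 900 ≡ 30 (mod 58).
  bit 4 = 0: square 30^2 = 900 ≡ 30 (mod 58).
Final value: 30^8 ≡ 30 (mod 58).

Final answer: 30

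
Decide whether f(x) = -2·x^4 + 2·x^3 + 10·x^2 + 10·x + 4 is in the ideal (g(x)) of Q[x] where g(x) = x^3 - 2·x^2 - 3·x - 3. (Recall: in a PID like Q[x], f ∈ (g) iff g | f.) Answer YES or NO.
NO

In Q[x] the ideal (g) consists of all multiples of g, so f ∈ (g) iff g | f, i.e. iff the remainder of f on division by g is 0. Divide f by g (g is monic, so eliminate the leading term of the running remainder at each step):
  leading term -2·x^4: subtract (-2·x)·g(x) = -2·x^4 + 4·x^3 + 6·x^2 + 6·x, leaving -2·x^3 + 4·x^2 + 4·x + 4
  leading term -2·x^3: subtract (-2)·g(x) = -2·x^3 + 4·x^2 + 6·x + 6, leaving -2·x - 2
The remainder r(x) = -2·x - 2 ≠ 0 (and deg r < deg g), so g ∤ f, i.e. f ∉ (g).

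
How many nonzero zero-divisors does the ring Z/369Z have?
Z/369Z has 128 nonzero zero-divisors

In Z/369Z each nonzero element is either a unit (gcd with 369 is 1) or a zero-divisor (gcd > 1). The number of units is φ(369): factorise 369 = 3^2 · 41, so φ(369) = (3^2 − 3^1) · (41 − 1) = 6 · 40 = 240. The nonzero elements number 369 − 1 = 368. Hence the nonzero zero-divisors number 368 − 240 = 128.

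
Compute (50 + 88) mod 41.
15

Reduce the summands first: 50 ≡ 9, 88 ≡ 6 (mod 41), so 50 + 88 ≡ 9 + 6 (mod 41). 9 + 6 = 15; 15 = 0·41 + 15, so (50 + 88) mod 41 = 15.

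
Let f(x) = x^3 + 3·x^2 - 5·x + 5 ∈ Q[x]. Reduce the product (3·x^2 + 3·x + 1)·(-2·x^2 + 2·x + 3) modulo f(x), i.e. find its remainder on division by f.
First multiply in Q[x] without reducing: a · b = -6·x^4 + 13·x^2 + 11·x + 3. Now divide by f(x) = x^3 + 3·x^2 - 5·x + 5, eliminating the leading term at each step:
  leading term -6·x^4: subtract (-6·x)·f(x) = -6·x^4 - 18·x^3 + 30·x^2 - 30·x, leaving 18·x^3 - 17·x^2 + 41·x + 3
  leading term 18·x^3: subtract (18)·f(x) = 18·x^3 + 54·x^2 - 90·x + 90, leaving -71·x^2 + 131·x - 87
The degree is now < 3, so this is the remainder. Hence a · b ≡ -71·x^2 + 131·x - 87 in Q[x]/(f).

Final answer: a · b ≡ -71·x^2 + 131·x - 87 (mod f(x))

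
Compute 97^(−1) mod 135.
97^(−1) ≡ 103 (mod 135)

Apply the extended Euclidean algorithm to (135, 97), tracking rows (r, s, t) with s·135 + t·97 = r. Each division r_prev = q·r_cur + r_new produces the new row as (previous row) − q·(current row):
  row A: (135, 1, 0)   [1·135 + 0·97 = 135]
  row B: (97, 0, 1)   [0·135 + 1·97 = 97]
  135 = 1·97 + 38   → row C = row A − 1·row B = (38, 1, −1)   [check: 1·135 − 1·97 = 38]
  97 = 2·38 + 21   → row D = row B − 2·row C = (21, −2, 3)   [check: −2·135 + 3·97 = 21]
  38 = 1·21 + 17   → row E = row C − 1·row D = (17, 3, −4)   [check: 3·135 − 4·97 = 17]
  21 = 1·17 + 4   → row F = row D − 1·row E = (4, −5, 7)   [check: −5·135 + 7·97 = 4]
  17 = 4·4 + 1   → row G = row E − 4·row F = (1, 23, −32)   [check: 23·135 − 32·97 = 1]
  4 = 4·1 + 0   → remainder 0, stop. gcd = 1 (last nonzero row G).
The gcd is 1, so 97 is invertible mod 135. The last nonzero row gives 23·135 − 32·97 = 1, so t = −32. So 97^(−1) ≡ −32 ≡ 103 (mod 135). Verify: 97 · 103 = 9991 ≡ 1 (mod 135). ✓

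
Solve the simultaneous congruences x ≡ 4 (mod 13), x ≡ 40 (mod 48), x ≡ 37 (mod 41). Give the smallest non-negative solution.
x ≡ 12952 (mod 25584); the representative in [0, 25584) is 12952

The moduli 13, 48, 41 are pairwise coprime, so by the CRT there is a unique solution mod 13·48·41 = 25584.
Solve by successive substitution. Start with x ≡ 4 (mod 13).
  Combine with x ≡ 40 (mod 48): write x = 4 + 13·t and require 4 + 13·t ≡ 40 (mod 48), i.e. 13·t ≡ 40 − 4 ≡ 36 (mod 48). Since 13^(−1) ≡ 37 (mod 48), t ≡ 37·36 ≡ 36 (mod 48). So x ≡ 4 + 13·36 = 472 (mod 624).
  Combine with x ≡ 37 (mod 41): write x = 472 + 624·t and require 472 + 624·t ≡ 37 (mod 41), i.e. 624·t ≡ 37 − 472 ≡ 16 (mod 41). Since 624^(−1) ≡ 32 (mod 41) (624 ≡ 9 (mod 41)), t ≡ 32·16 ≡ 20 (mod 41). So x ≡ 472 + 624·20 = 12952 (mod 25584).
Unique solution in [0, 25584): x = 12952.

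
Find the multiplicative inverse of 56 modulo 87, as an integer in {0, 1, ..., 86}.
Apply the extended Euclidean algorithm to (87, 56), tracking rows (r, s, t) with s·87 + t·56 = r. Each division r_prev = q·r_cur + r_new produces the new row as (previous row) − q·(current row):
  row A: (87, 1, 0)   [1·87 + 0·56 = 87]
  row B: (56, 0, 1)   [0·87 + 1·56 = 56]
  87 = 1·56 + 31   → row C = row A − 1·row B = (31, 1, −1)   [check: 1·87 − 1·56 = 31]
  56 = 1·31 + 25   → row D = row B − 1·row C = (25, −1, 2)   [check: −1·87 + 2·56 = 25]
  31 = 1·25 + 6   → row E = row C − 1·row D = (6, 2, −3)   [check: 2·87 − 3·56 = 6]
  25 = 4·6 + 1   → row F = row D − 4·row E = (1, −9, 14)   [check: −9·87 + 14·56 = 1]
  6 = 6·1 + 0   → remainder 0, stop. gcd = 1 (last nonzero row F).
The gcd is 1, so 56 is invertible mod 87. The last nonzero row gives −9·87 + 14·56 = 1, so t = 14. So 56^(−1) ≡ 14 (mod 87). Verify: 56 · 14 = 784 ≡ 1 (mod 87). ✓

Final answer: 56^(−1) ≡ 14 (mod 87)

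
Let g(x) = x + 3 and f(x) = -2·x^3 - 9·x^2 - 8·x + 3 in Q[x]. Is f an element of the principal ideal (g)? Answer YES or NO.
YES

In Q[x] the ideal (g) consists of all multiples of g, so f ∈ (g) iff g | f, i.e. iff the remainder of f on division by g is 0. Divide f by g (g is monic, so eliminate the leading term of the running remainder at each step):
  leading term -2·x^3: subtract (-2·x^2)·g(x) = -2·x^3 - 6·x^2, leaving -3·x^2 - 8·x + 3
  leading term -3·x^2: subtract (-3·x)·g(x) = -3·x^2 - 9·x, leaving x + 3
  leading term x: subtract (1)·g(x) = x + 3, leaving 0
The remainder is 0, so f(x) = g(x) · h(x) with h(x) = -2·x^2 - 3·x + 1. Hence g | f, i.e. f ∈ (g).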